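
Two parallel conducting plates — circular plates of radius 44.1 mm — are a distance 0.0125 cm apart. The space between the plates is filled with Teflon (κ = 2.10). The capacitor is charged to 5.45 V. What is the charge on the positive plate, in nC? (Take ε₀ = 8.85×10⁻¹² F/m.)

4.95 nC

A = π(44.1 mm)² = 6.11×10⁻³ m².
C = κε₀A/d = 2.10 × 8.85×10⁻¹² × 6.11×10⁻³ / 1.25×10⁻⁴ = 9.08×10⁻¹⁰ F.
Q = CV = 9.08×10⁻¹⁰ × 5.45 = 4.95×10⁻⁹ C.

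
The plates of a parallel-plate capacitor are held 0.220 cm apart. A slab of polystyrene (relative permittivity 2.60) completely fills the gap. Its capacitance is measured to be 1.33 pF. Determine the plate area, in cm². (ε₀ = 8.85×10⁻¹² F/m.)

1.27 cm²

A = Cd/(κε₀) = 1.33×10⁻¹² × 2.20×10⁻³ / (2.60 × 8.85×10⁻¹²) = 1.27×10⁻⁴ m².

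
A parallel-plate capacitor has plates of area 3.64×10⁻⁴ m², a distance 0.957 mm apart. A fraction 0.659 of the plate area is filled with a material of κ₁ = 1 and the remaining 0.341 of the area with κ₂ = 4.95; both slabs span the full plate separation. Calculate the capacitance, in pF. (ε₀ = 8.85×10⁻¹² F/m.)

C ≈ 7.90 pF

Side-by-side slabs ⇒ two capacitors in parallel, each spanning the full gap.
C₁ = κ₁ε₀A₁/d = 1.00 × 8.85×10⁻¹² × 2.40×10⁻⁴ / 9.57×10⁻⁴ = 2.22×10⁻¹² F.
C₂ = κ₂ε₀A₂/d = 4.95 × 8.85×10⁻¹² × 1.24×10⁻⁴ / 9.57×10⁻⁴ = 5.68×10⁻¹² F.
C = C₁ + C₂ = 7.90×10⁻¹² F.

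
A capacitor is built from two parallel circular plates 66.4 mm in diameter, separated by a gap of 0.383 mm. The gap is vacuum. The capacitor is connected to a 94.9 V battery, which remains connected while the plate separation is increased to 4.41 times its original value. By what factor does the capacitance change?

C₂/C₁ ≈ 0.227

C = ε₀A/d scales as 1/d, so C₂/C₁ = d₁/d₂ = 1/4.41 = 0.227.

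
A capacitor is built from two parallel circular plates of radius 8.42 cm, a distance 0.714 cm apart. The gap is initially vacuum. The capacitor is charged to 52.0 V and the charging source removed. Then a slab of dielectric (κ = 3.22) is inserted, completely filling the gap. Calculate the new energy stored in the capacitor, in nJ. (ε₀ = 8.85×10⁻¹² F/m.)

A = π(8.42 cm)² = 2.23×10⁻² m².
Initially C₁ = ε₀A/d = 8.85×10⁻¹² × 2.23×10⁻² / 7.14×10⁻³ = 2.76×10⁻¹¹ F.
U₁ = 3.73×10⁻⁸ J.
Isolated ⇒ Q is held fixed. C₂ = 3.22 C₁ and U = Q²/(2C), so U₂/U₁ = C₁/C₂ = 0.311.
U₂ = 0.311 × 3.73×10⁻⁸ = 1.16×10⁻⁸ J.

U ≈ 11.6 nJ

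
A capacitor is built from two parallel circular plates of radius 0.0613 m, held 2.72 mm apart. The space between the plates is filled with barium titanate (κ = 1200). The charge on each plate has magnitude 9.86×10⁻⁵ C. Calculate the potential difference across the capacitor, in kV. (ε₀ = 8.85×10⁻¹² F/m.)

A = π(0.0613 m)² = 1.18×10⁻² m².
C = κε₀A/d = 1200 × 8.85×10⁻¹² × 1.18×10⁻² / 2.72×10⁻³ = 4.61×10⁻⁸ F.
V = Q/C = 9.86×10⁻⁵ / 4.61×10⁻⁸ = 2.14×10³ V.

2.14 kV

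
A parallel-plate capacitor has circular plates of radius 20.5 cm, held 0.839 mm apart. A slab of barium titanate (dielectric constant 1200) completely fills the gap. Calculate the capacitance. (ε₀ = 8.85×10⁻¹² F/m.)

A = π(20.5 cm)² = 0.132 m².
C = κε₀A/d = 1200 × 8.85×10⁻¹² × 0.132 / 8.39×10⁻⁴ = 1.67×10⁻⁶ F.

C ≈ 1.67 μF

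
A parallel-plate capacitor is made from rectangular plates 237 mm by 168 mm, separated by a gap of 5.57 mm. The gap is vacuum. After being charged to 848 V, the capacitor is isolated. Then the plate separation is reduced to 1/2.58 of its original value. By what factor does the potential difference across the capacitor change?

0.388

Isolated ⇒ Q is held fixed.
C₂ = 2.58 C₁ and V = Q/C, so V₂/V₁ = C₁/C₂ = 0.388.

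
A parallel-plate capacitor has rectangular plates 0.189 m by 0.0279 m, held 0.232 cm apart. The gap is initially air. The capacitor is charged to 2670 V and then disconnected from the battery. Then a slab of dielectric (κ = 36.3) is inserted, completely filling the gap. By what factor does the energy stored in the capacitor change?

U₂/U₁ ≈ 0.0275

Isolated ⇒ Q is held fixed.
C₂ = 36.3 C₁ and U = Q²/(2C), so U₂/U₁ = C₁/C₂ = 0.0275.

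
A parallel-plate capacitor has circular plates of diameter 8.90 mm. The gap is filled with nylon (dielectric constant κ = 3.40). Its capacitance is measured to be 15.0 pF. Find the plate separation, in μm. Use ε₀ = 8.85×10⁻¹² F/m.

A = π(8.90/2 mm)² = 6.22×10⁻⁵ m².
d = κε₀A/C = 3.40 × 8.85×10⁻¹² × 6.22×10⁻⁵ / 1.50×10⁻¹¹ = 1.25×10⁻⁴ m.

125 μm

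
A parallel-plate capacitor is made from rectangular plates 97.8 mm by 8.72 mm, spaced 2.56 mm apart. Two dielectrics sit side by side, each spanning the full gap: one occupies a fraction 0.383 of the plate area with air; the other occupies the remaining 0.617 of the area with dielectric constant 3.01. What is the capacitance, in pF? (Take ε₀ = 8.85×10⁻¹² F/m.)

A = 97.8 × 8.72 mm² = 8.53×10⁻⁴ m².
Side-by-side slabs ⇒ two capacitors in parallel, each spanning the full gap.
C₁ = κ₁ε₀A₁/d = 1.00 × 8.85×10⁻¹² × 3.27×10⁻⁴ / 2.56×10⁻³ = 1.13×10⁻¹² F.
C₂ = κ₂ε₀A₂/d = 3.01 × 8.85×10⁻¹² × 5.26×10⁻⁴ / 2.56×10⁻³ = 5.48×10⁻¹² F.
C = C₁ + C₂ = 6.60×10⁻¹² F.

6.60 pF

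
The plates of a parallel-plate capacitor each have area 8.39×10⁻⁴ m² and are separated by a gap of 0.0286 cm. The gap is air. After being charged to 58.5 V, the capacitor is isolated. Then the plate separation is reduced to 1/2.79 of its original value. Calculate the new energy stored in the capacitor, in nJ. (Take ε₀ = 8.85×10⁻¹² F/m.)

Initially C₁ = ε₀A/d = 8.85×10⁻¹² × 8.39×10⁻⁴ / 2.86×10⁻⁴ = 2.60×10⁻¹¹ F.
U₁ = 4.44×10⁻⁸ J.
Isolated ⇒ Q is held fixed. C₂ = 2.79 C₁ and U = Q²/(2C), so U₂/U₁ = C₁/C₂ = 0.358.
U₂ = 0.358 × 4.44×10⁻⁸ = 1.59×10⁻⁸ J.

15.9 nJ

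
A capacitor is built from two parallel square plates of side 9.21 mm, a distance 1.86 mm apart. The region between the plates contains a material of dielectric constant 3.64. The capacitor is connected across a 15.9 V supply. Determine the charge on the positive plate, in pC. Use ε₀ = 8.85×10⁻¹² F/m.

A = (9.21 mm)² = 8.48×10⁻⁵ m².
C = κε₀A/d = 3.64 × 8.85×10⁻¹² × 8.48×10⁻⁵ / 1.86×10⁻³ = 1.47×10⁻¹² F.
Q = CV = 1.47×10⁻¹² × 15.9 = 2.34×10⁻¹¹ C.

Q ≈ 23.4 pC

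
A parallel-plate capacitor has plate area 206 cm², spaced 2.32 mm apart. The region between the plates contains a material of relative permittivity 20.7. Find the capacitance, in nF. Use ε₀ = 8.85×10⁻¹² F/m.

A = 206 cm² = 2.06×10⁻² m².
C = κε₀A/d = 20.7 × 8.85×10⁻¹² × 2.06×10⁻² / 2.32×10⁻³ = 1.63×10⁻⁹ F.

C ≈ 1.63 nF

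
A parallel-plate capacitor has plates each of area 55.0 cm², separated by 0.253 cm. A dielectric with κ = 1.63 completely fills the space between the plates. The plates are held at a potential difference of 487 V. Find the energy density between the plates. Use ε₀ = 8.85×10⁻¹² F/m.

u ≈ 267 mJ/m³

E = V/d = 487 / 2.53×10⁻³ = 1.92×10⁵ V/m.
u = ½κε₀E² = ½ × 1.63 × 8.85×10⁻¹² × (1.92×10⁵)² = 0.267 J/m³.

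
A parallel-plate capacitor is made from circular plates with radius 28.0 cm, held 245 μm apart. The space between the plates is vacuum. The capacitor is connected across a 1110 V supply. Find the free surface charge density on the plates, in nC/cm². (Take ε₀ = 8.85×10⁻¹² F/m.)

A = π(28.0 cm)² = 0.246 m².
C = ε₀A/d = 8.85×10⁻¹² × 0.246 / 2.45×10⁻⁴ = 8.90×10⁻⁹ F.
σ = Q/A = CV/A = 8.90×10⁻⁹ × 1110 / 0.246 = 4.01×10⁻⁵ C/m².

σ ≈ 4.01 nC/cm²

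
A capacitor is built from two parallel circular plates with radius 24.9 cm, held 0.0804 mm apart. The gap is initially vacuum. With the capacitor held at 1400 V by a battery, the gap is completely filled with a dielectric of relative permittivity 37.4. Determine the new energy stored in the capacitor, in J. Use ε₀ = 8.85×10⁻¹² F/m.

0.786 J

A = π(24.9 cm)² = 0.195 m².
Initially C₁ = ε₀A/d = 8.85×10⁻¹² × 0.195 / 8.04×10⁻⁵ = 2.14×10⁻⁸ F.
U₁ = 2.10×10⁻² J.
Battery connected ⇒ V is held fixed. C₂ = 37.4 C₁ and U = ½CV², so U₂/U₁ = C₂/C₁ = 37.4.
U₂ = 37.4 × 2.10×10⁻² = 0.786 J.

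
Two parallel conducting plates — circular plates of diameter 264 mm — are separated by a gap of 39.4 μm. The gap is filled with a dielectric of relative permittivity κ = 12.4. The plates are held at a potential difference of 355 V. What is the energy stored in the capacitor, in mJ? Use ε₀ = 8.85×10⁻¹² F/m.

U ≈ 9.61 mJ

A = π(264/2 mm)² = 5.47×10⁻² m².
C = κε₀A/d = 12.4 × 8.85×10⁻¹² × 5.47×10⁻² / 3.94×10⁻⁵ = 1.52×10⁻⁷ F.
U = ½CV² = ½ × 1.52×10⁻⁷ × (355)² = 9.61×10⁻³ J.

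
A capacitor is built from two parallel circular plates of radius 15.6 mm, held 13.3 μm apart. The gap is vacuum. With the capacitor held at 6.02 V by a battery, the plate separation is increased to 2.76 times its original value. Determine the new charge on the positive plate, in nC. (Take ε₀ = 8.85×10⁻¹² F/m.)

1.11 nC

A = π(15.6 mm)² = 7.65×10⁻⁴ m².
Initially C₁ = ε₀A/d = 8.85×10⁻¹² × 7.65×10⁻⁴ / 1.33×10⁻⁵ = 5.09×10⁻¹⁰ F.
Q₁ = 3.06×10⁻⁹ C.
Battery connected ⇒ V is held fixed. C₂ = 0.362 C₁ and Q = CV, so Q₂/Q₁ = C₂/C₁ = 0.362.
Q₂ = 0.362 × 3.06×10⁻⁹ = 1.11×10⁻⁹ C.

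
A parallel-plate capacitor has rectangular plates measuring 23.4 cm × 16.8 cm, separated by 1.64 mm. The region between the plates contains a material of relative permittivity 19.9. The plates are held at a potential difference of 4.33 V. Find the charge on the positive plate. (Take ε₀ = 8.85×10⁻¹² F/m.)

18.3 nC

A = 23.4 × 16.8 cm² = 3.93×10⁻² m².
C = κε₀A/d = 19.9 × 8.85×10⁻¹² × 3.93×10⁻² / 1.64×10⁻³ = 4.22×10⁻⁹ F.
Q = CV = 4.22×10⁻⁹ × 4.33 = 1.83×10⁻⁸ C.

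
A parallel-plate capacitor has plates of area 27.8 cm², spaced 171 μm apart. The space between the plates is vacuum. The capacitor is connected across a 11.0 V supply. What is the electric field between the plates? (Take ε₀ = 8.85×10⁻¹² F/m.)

E = V/d = 11.0 / 1.71×10⁻⁴ = 6.43×10⁴ V/m.

64.3 V/mm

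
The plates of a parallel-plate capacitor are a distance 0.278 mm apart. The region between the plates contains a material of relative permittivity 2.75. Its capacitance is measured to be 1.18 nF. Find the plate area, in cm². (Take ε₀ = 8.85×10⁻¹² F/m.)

A = Cd/(κε₀) = 1.18×10⁻⁹ × 2.78×10⁻⁴ / (2.75 × 8.85×10⁻¹²) = 1.35×10⁻² m².

135 cm²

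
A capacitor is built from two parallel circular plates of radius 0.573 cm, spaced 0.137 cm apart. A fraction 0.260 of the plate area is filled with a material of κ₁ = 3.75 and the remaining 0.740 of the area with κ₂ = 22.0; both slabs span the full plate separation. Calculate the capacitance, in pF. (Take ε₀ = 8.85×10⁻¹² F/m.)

A = π(0.573 cm)² = 1.03×10⁻⁴ m².
Side-by-side slabs ⇒ two capacitors in parallel, each spanning the full gap.
C₁ = κ₁ε₀A₁/d = 3.75 × 8.85×10⁻¹² × 2.68×10⁻⁵ / 1.37×10⁻³ = 6.50×10⁻¹³ F.
C₂ = κ₂ε₀A₂/d = 22.0 × 8.85×10⁻¹² × 7.63×10⁻⁵ / 1.37×10⁻³ = 1.08×10⁻¹¹ F.
C = C₁ + C₂ = 1.15×10⁻¹¹ F.

11.5 pF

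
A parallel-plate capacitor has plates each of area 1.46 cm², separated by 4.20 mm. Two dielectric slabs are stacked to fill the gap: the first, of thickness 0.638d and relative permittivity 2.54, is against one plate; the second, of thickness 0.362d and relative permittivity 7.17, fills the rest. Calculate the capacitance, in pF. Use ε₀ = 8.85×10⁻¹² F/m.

A = 1.46 cm² = 1.46×10⁻⁴ m².
Stacked slabs ⇒ two capacitors in series, each with the full plate area.
C₁ = κ₁ε₀A/d₁ = 2.54 × 8.85×10⁻¹² × 1.46×10⁻⁴ / 2.68×10⁻³ = 1.22×10⁻¹² F.
C₂ = κ₂ε₀A/d₂ = 7.17 × 8.85×10⁻¹² × 1.46×10⁻⁴ / 1.52×10⁻³ = 6.09×10⁻¹² F.
C = (1/C₁ + 1/C₂)⁻¹ = 1.02×10⁻¹² F.

C ≈ 1.02 pF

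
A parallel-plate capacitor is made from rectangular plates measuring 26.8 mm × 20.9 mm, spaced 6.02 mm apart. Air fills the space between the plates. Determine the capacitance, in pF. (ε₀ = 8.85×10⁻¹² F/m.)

A = 26.8 × 20.9 mm² = 5.60×10⁻⁴ m².
C = ε₀A/d = 8.85×10⁻¹² × 5.60×10⁻⁴ / 6.02×10⁻³ = 8.23×10⁻¹³ F.

C ≈ 0.823 pF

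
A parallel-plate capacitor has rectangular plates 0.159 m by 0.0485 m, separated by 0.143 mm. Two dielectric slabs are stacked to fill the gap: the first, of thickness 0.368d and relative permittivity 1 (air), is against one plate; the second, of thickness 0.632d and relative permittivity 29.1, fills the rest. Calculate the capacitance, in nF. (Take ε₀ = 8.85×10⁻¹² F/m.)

A = 0.159 × 0.0485 m² = 7.71×10⁻³ m².
Stacked slabs ⇒ two capacitors in series, each with the full plate area.
C₁ = κ₁ε₀A/d₁ = 1.00 × 8.85×10⁻¹² × 7.71×10⁻³ / 5.26×10⁻⁵ = 1.30×10⁻⁹ F.
C₂ = κ₂ε₀A/d₂ = 29.1 × 8.85×10⁻¹² × 7.71×10⁻³ / 9.04×10⁻⁵ = 2.20×10⁻⁸ F.
C = (1/C₁ + 1/C₂)⁻¹ = 1.22×10⁻⁹ F.

C ≈ 1.22 nF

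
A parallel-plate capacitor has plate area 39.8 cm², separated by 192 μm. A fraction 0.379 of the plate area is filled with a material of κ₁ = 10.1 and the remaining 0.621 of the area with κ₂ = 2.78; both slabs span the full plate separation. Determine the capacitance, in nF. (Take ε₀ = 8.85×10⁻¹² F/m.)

A = 39.8 cm² = 3.98×10⁻³ m².
Side-by-side slabs ⇒ two capacitors in parallel, each spanning the full gap.
C₁ = κ₁ε₀A₁/d = 10.1 × 8.85×10⁻¹² × 1.51×10⁻³ / 1.92×10⁻⁴ = 7.02×10⁻¹⁰ F.
C₂ = κ₂ε₀A₂/d = 2.78 × 8.85×10⁻¹² × 2.47×10⁻³ / 1.92×10⁻⁴ = 3.17×10⁻¹⁰ F.
C = C₁ + C₂ = 1.02×10⁻⁹ F.

1.02 nF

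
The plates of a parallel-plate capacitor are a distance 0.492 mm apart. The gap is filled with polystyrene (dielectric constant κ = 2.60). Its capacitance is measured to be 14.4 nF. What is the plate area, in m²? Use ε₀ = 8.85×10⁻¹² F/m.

A = Cd/(κε₀) = 1.44×10⁻⁸ × 4.92×10⁻⁴ / (2.60 × 8.85×10⁻¹²) = 0.308 m².

0.308 m²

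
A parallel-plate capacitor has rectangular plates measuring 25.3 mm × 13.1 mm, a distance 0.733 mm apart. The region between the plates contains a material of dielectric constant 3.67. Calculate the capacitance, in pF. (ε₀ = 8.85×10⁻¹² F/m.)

14.7 pF

A = 25.3 × 13.1 mm² = 3.31×10⁻⁴ m².
C = κε₀A/d = 3.67 × 8.85×10⁻¹² × 3.31×10⁻⁴ / 7.33×10⁻⁴ = 1.47×10⁻¹¹ F.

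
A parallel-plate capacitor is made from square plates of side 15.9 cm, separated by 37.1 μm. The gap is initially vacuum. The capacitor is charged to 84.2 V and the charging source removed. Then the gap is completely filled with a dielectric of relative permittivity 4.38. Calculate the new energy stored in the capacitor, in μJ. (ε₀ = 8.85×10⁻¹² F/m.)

4.88 μJ

A = (15.9 cm)² = 2.53×10⁻² m².
Initially C₁ = ε₀A/d = 8.85×10⁻¹² × 2.53×10⁻² / 3.71×10⁻⁵ = 6.03×10⁻⁹ F.
U₁ = 2.14×10⁻⁵ J.
Isolated ⇒ Q is held fixed. C₂ = 4.38 C₁ and U = Q²/(2C), so U₂/U₁ = C₁/C₂ = 0.228.
U₂ = 0.228 × 2.14×10⁻⁵ = 4.88×10⁻⁶ J.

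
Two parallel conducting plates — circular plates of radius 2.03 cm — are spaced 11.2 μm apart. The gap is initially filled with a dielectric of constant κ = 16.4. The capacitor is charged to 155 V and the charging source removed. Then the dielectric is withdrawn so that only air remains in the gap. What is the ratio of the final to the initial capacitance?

0.0610

C = κε₀A/d scales with κ, so C₂/C₁ = 1/κ = 1/16.4 = 0.0610.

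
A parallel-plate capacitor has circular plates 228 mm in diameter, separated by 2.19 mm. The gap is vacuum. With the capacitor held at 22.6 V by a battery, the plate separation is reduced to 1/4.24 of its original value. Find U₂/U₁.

Battery connected ⇒ V is held fixed.
C₂ = 4.24 C₁ and U = ½CV², so U₂/U₁ = C₂/C₁ = 4.24.

4.24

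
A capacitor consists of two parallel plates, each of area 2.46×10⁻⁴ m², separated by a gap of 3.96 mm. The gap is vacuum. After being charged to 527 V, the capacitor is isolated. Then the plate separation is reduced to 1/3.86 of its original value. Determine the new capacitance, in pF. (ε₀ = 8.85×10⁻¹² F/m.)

2.12 pF

Initially C₁ = ε₀A/d = 8.85×10⁻¹² × 2.46×10⁻⁴ / 3.96×10⁻³ = 5.50×10⁻¹³ F.
C = ε₀A/d scales as 1/d, so C₂/C₁ = d₁/d₂ = 3.86.
C₂ = 3.86 × 5.50×10⁻¹³ = 2.12×10⁻¹² F.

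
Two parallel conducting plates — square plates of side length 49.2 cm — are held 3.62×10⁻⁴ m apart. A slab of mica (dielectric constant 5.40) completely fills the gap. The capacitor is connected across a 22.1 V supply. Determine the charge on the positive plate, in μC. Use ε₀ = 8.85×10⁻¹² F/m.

A = (49.2 cm)² = 0.242 m².
C = κε₀A/d = 5.40 × 8.85×10⁻¹² × 0.242 / 3.62×10⁻⁴ = 3.20×10⁻⁸ F.
Q = CV = 3.20×10⁻⁸ × 22.1 = 7.06×10⁻⁷ C.

Q ≈ 0.706 μC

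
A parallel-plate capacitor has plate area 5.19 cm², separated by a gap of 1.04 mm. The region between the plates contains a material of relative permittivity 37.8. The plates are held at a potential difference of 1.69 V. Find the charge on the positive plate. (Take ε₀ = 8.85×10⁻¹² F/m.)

282 pC

A = 5.19 cm² = 5.19×10⁻⁴ m².
C = κε₀A/d = 37.8 × 8.85×10⁻¹² × 5.19×10⁻⁴ / 1.04×10⁻³ = 1.67×10⁻¹⁰ F.
Q = CV = 1.67×10⁻¹⁰ × 1.69 = 2.82×10⁻¹⁰ C.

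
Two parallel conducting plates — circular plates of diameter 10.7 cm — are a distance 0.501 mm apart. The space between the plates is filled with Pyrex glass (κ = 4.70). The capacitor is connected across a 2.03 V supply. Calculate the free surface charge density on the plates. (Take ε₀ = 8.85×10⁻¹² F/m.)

169 nC/m²

A = π(10.7/2 cm)² = 8.99×10⁻³ m².
C = κε₀A/d = 4.70 × 8.85×10⁻¹² × 8.99×10⁻³ / 5.01×10⁻⁴ = 7.47×10⁻¹⁰ F.
σ = Q/A = CV/A = 7.47×10⁻¹⁰ × 2.03 / 8.99×10⁻³ = 1.69×10⁻⁷ C/m².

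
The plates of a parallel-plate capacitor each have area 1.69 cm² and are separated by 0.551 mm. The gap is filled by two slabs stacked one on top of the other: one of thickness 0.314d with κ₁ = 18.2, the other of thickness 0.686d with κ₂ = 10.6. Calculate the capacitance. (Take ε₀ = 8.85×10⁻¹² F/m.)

C ≈ 33.1 pF

A = 1.69 cm² = 1.69×10⁻⁴ m².
Stacked slabs ⇒ two capacitors in series, each with the full plate area.
C₁ = κ₁ε₀A/d₁ = 18.2 × 8.85×10⁻¹² × 1.69×10⁻⁴ / 1.73×10⁻⁴ = 1.57×10⁻¹⁰ F.
C₂ = κ₂ε₀A/d₂ = 10.6 × 8.85×10⁻¹² × 1.69×10⁻⁴ / 3.78×10⁻⁴ = 4.19×10⁻¹¹ F.
C = (1/C₁ + 1/C₂)⁻¹ = 3.31×10⁻¹¹ F.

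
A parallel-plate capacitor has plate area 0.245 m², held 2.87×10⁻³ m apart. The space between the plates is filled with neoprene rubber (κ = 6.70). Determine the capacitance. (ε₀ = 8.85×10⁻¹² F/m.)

C ≈ 5.06 nF

C = κε₀A/d = 6.70 × 8.85×10⁻¹² × 0.245 / 2.87×10⁻³ = 5.06×10⁻⁹ F.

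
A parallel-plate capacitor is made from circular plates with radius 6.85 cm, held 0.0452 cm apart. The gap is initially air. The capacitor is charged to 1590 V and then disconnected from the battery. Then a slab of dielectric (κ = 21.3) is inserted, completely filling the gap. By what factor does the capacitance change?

21.3

C = κε₀A/d scales with κ, so C₂/C₁ = κ = 21.3.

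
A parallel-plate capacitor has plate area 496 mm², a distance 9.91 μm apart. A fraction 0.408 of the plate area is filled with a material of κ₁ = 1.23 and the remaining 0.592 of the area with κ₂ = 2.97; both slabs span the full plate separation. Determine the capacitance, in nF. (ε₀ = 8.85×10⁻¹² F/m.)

A = 496 mm² = 4.96×10⁻⁴ m².
Side-by-side slabs ⇒ two capacitors in parallel, each spanning the full gap.
C₁ = κ₁ε₀A₁/d = 1.23 × 8.85×10⁻¹² × 2.02×10⁻⁴ / 9.91×10⁻⁶ = 2.22×10⁻¹⁰ F.
C₂ = κ₂ε₀A₂/d = 2.97 × 8.85×10⁻¹² × 2.94×10⁻⁴ / 9.91×10⁻⁶ = 7.79×10⁻¹⁰ F.
C = C₁ + C₂ = 1.00×10⁻⁹ F.

1.00 nF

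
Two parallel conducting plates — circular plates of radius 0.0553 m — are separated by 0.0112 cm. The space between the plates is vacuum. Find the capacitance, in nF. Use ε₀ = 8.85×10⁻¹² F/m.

A = π(0.0553 m)² = 9.61×10⁻³ m².
C = ε₀A/d = 8.85×10⁻¹² × 9.61×10⁻³ / 1.12×10⁻⁴ = 7.59×10⁻¹⁰ F.

C ≈ 0.759 nF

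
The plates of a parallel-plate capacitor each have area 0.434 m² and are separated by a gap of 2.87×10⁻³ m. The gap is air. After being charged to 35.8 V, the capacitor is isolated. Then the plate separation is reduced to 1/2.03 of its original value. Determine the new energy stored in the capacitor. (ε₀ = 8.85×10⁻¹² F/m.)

U ≈ 422 nJ

Initially C₁ = ε₀A/d = 8.85×10⁻¹² × 0.434 / 2.87×10⁻³ = 1.34×10⁻⁹ F.
U₁ = 8.58×10⁻⁷ J.
Isolated ⇒ Q is held fixed. C₂ = 2.03 C₁ and U = Q²/(2C), so U₂/U₁ = C₁/C₂ = 0.493.
U₂ = 0.493 × 8.58×10⁻⁷ = 4.22×10⁻⁷ J.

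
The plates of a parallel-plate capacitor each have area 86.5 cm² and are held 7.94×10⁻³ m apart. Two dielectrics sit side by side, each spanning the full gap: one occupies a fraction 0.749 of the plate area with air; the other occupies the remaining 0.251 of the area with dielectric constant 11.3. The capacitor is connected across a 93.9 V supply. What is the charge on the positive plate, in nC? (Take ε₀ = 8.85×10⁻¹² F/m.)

A = 86.5 cm² = 8.65×10⁻³ m².
Side-by-side slabs ⇒ two capacitors in parallel, each spanning the full gap.
C₁ = κ₁ε₀A₁/d = 1.00 × 8.85×10⁻¹² × 6.48×10⁻³ / 7.94×10⁻³ = 7.22×10⁻¹² F.
C₂ = κ₂ε₀A₂/d = 11.3 × 8.85×10⁻¹² × 2.17×10⁻³ / 7.94×10⁻³ = 2.73×10⁻¹¹ F.
C = C₁ + C₂ = 3.46×10⁻¹¹ F.
Q = CV = 3.46×10⁻¹¹ × 93.9 = 3.25×10⁻⁹ C.

3.25 nC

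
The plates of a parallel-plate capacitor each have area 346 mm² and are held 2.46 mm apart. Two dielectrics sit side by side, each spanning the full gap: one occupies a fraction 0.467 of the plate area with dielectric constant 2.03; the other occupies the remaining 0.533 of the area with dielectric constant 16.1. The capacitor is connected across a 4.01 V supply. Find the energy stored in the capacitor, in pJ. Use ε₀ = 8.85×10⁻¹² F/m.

A = 346 mm² = 3.46×10⁻⁴ m².
Side-by-side slabs ⇒ two capacitors in parallel, each spanning the full gap.
C₁ = κ₁ε₀A₁/d = 2.03 × 8.85×10⁻¹² × 1.62×10⁻⁴ / 2.46×10⁻³ = 1.18×10⁻¹² F.
C₂ = κ₂ε₀A₂/d = 16.1 × 8.85×10⁻¹² × 1.84×10⁻⁴ / 2.46×10⁻³ = 1.07×10⁻¹¹ F.
C = C₁ + C₂ = 1.19×10⁻¹¹ F.
U = ½CV² = ½ × 1.19×10⁻¹¹ × (4.01)² = 9.54×10⁻¹¹ J.

U ≈ 95.4 pJ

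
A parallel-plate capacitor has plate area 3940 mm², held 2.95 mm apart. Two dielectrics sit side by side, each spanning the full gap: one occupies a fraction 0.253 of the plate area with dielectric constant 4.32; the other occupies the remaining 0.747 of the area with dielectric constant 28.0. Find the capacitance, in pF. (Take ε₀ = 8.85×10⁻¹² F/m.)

260 pF

A = 3940 mm² = 3.94×10⁻³ m².
Side-by-side slabs ⇒ two capacitors in parallel, each spanning the full gap.
C₁ = κ₁ε₀A₁/d = 4.32 × 8.85×10⁻¹² × 9.97×10⁻⁴ / 2.95×10⁻³ = 1.29×10⁻¹¹ F.
C₂ = κ₂ε₀A₂/d = 28.0 × 8.85×10⁻¹² × 2.94×10⁻³ / 2.95×10⁻³ = 2.47×10⁻¹⁰ F.
C = C₁ + C₂ = 2.60×10⁻¹⁰ F.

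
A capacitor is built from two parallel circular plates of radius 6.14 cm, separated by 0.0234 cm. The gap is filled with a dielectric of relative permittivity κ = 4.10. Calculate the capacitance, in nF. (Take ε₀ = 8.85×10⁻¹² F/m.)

A = π(6.14 cm)² = 1.18×10⁻² m².
C = κε₀A/d = 4.10 × 8.85×10⁻¹² × 1.18×10⁻² / 2.34×10⁻⁴ = 1.84×10⁻⁹ F.

1.84 nF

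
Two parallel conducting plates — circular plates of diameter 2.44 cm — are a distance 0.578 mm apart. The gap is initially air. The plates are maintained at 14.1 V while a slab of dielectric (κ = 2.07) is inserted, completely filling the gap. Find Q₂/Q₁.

Battery connected ⇒ V is held fixed.
C₂ = 2.07 C₁ and Q = CV, so Q₂/Q₁ = C₂/C₁ = 2.07.

Q₂/Q₁ ≈ 2.07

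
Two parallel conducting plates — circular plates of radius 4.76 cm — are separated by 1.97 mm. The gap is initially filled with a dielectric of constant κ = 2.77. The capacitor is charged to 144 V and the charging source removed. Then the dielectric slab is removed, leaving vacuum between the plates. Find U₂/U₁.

U₂/U₁ ≈ 2.77

Isolated ⇒ Q is held fixed.
C₂ = 0.361 C₁ and U = Q²/(2C), so U₂/U₁ = C₁/C₂ = 2.77.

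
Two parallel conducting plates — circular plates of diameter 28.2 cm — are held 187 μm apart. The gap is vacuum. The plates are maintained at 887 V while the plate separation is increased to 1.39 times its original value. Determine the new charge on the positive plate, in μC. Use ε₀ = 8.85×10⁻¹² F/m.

Q ≈ 1.89 μC

A = π(28.2/2 cm)² = 6.25×10⁻² m².
Initially C₁ = ε₀A/d = 8.85×10⁻¹² × 6.25×10⁻² / 1.87×10⁻⁴ = 2.96×10⁻⁹ F.
Q₁ = 2.62×10⁻⁶ C.
Battery connected ⇒ V is held fixed. C₂ = 0.719 C₁ and Q = CV, so Q₂/Q₁ = C₂/C₁ = 0.719.
Q₂ = 0.719 × 2.62×10⁻⁶ = 1.89×10⁻⁶ C.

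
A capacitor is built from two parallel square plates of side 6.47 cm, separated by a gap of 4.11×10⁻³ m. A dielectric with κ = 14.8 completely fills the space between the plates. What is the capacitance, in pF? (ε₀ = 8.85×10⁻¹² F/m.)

A = (6.47 cm)² = 4.19×10⁻³ m².
C = κε₀A/d = 14.8 × 8.85×10⁻¹² × 4.19×10⁻³ / 4.11×10⁻³ = 1.33×10⁻¹⁰ F.

133 pF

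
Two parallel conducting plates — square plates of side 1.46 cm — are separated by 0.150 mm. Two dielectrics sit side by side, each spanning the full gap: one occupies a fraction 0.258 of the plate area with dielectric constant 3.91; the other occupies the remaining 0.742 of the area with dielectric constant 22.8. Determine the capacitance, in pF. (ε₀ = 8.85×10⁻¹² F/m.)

225 pF

A = (1.46 cm)² = 2.13×10⁻⁴ m².
Side-by-side slabs ⇒ two capacitors in parallel, each spanning the full gap.
C₁ = κ₁ε₀A₁/d = 3.91 × 8.85×10⁻¹² × 5.50×10⁻⁵ / 1.50×10⁻⁴ = 1.27×10⁻¹¹ F.
C₂ = κ₂ε₀A₂/d = 22.8 × 8.85×10⁻¹² × 1.58×10⁻⁴ / 1.50×10⁻⁴ = 2.13×10⁻¹⁰ F.
C = C₁ + C₂ = 2.25×10⁻¹⁰ F.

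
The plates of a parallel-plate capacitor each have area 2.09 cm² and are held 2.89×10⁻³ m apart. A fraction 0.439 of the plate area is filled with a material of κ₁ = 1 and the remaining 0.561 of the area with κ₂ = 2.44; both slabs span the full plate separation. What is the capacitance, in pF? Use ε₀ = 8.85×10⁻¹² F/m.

C ≈ 1.16 pF

A = 2.09 cm² = 2.09×10⁻⁴ m².
Side-by-side slabs ⇒ two capacitors in parallel, each spanning the full gap.
C₁ = κ₁ε₀A₁/d = 1.00 × 8.85×10⁻¹² × 9.18×10⁻⁵ / 2.89×10⁻³ = 2.81×10⁻¹³ F.
C₂ = κ₂ε₀A₂/d = 2.44 × 8.85×10⁻¹² × 1.17×10⁻⁴ / 2.89×10⁻³ = 8.76×10⁻¹³ F.
C = C₁ + C₂ = 1.16×10⁻¹² F.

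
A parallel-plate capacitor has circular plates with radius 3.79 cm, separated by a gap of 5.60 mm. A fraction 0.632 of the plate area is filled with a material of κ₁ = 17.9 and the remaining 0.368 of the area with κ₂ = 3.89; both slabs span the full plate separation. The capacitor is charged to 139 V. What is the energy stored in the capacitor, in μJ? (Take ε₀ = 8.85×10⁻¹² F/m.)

0.878 μJ

A = π(3.79 cm)² = 4.51×10⁻³ m².
Side-by-side slabs ⇒ two capacitors in parallel, each spanning the full gap.
C₁ = κ₁ε₀A₁/d = 17.9 × 8.85×10⁻¹² × 2.85×10⁻³ / 5.60×10⁻³ = 8.07×10⁻¹¹ F.
C₂ = κ₂ε₀A₂/d = 3.89 × 8.85×10⁻¹² × 1.66×10⁻³ / 5.60×10⁻³ = 1.02×10⁻¹¹ F.
C = C₁ + C₂ = 9.09×10⁻¹¹ F.
U = ½CV² = ½ × 9.09×10⁻¹¹ × (139)² = 8.78×10⁻⁷ J.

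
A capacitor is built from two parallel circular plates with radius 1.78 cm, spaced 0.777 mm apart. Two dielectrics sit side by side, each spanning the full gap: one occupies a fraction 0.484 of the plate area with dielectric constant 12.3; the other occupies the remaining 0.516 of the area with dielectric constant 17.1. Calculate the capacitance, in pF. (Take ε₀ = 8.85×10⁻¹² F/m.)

C ≈ 168 pF

A = π(1.78 cm)² = 9.95×10⁻⁴ m².
Side-by-side slabs ⇒ two capacitors in parallel, each spanning the full gap.
C₁ = κ₁ε₀A₁/d = 12.3 × 8.85×10⁻¹² × 4.82×10⁻⁴ / 7.77×10⁻⁴ = 6.75×10⁻¹¹ F.
C₂ = κ₂ε₀A₂/d = 17.1 × 8.85×10⁻¹² × 5.14×10⁻⁴ / 7.77×10⁻⁴ = 1.00×10⁻¹⁰ F.
C = C₁ + C₂ = 1.68×10⁻¹⁰ F.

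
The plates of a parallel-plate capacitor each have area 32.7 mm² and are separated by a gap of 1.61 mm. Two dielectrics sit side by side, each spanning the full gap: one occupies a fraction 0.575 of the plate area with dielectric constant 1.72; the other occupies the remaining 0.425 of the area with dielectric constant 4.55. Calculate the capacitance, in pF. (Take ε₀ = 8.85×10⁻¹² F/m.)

A = 32.7 mm² = 3.27×10⁻⁵ m².
Side-by-side slabs ⇒ two capacitors in parallel, each spanning the full gap.
C₁ = κ₁ε₀A₁/d = 1.72 × 8.85×10⁻¹² × 1.88×10⁻⁵ / 1.61×10⁻³ = 1.78×10⁻¹³ F.
C₂ = κ₂ε₀A₂/d = 4.55 × 8.85×10⁻¹² × 1.39×10⁻⁵ / 1.61×10⁻³ = 3.48×10⁻¹³ F.
C = C₁ + C₂ = 5.25×10⁻¹³ F.

C ≈ 0.525 pF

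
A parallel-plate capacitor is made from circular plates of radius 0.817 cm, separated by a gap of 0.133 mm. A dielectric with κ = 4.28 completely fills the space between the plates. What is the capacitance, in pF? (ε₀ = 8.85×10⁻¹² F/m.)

A = π(0.817 cm)² = 2.10×10⁻⁴ m².
C = κε₀A/d = 4.28 × 8.85×10⁻¹² × 2.10×10⁻⁴ / 1.33×10⁻⁴ = 5.97×10⁻¹¹ F.

59.7 pF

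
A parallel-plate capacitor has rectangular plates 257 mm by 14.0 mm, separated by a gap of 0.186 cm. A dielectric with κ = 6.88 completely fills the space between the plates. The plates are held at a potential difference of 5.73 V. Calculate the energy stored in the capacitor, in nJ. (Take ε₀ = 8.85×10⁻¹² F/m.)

A = 257 × 14.0 mm² = 3.60×10⁻³ m².
C = κε₀A/d = 6.88 × 8.85×10⁻¹² × 3.60×10⁻³ / 1.86×10⁻³ = 1.18×10⁻¹⁰ F.
U = ½CV² = ½ × 1.18×10⁻¹⁰ × (5.73)² = 1.93×10⁻⁹ J.

U ≈ 1.93 nJ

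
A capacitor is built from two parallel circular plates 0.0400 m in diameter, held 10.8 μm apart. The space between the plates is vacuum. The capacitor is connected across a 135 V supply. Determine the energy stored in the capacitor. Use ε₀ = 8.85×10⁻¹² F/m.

9.38 μJ

A = π(0.0400/2 m)² = 1.26×10⁻³ m².
C = ε₀A/d = 8.85×10⁻¹² × 1.26×10⁻³ / 1.08×10⁻⁵ = 1.03×10⁻⁹ F.
U = ½CV² = ½ × 1.03×10⁻⁹ × (135)² = 9.38×10⁻⁶ J.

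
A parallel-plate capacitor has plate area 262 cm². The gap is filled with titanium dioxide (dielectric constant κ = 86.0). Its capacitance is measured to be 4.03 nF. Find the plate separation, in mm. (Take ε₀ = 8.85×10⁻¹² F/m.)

4.95 mm

A = 262 cm² = 2.62×10⁻² m².
d = κε₀A/C = 86.0 × 8.85×10⁻¹² × 2.62×10⁻² / 4.03×10⁻⁹ = 4.95×10⁻³ m.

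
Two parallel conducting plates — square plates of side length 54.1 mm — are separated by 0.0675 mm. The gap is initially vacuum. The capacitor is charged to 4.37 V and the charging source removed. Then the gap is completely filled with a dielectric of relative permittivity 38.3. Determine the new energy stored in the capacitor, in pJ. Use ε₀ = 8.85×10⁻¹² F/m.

95.7 pJ

A = (54.1 mm)² = 2.93×10⁻³ m².
Initially C₁ = ε₀A/d = 8.85×10⁻¹² × 2.93×10⁻³ / 6.75×10⁻⁵ = 3.84×10⁻¹⁰ F.
U₁ = 3.66×10⁻⁹ J.
Isolated ⇒ Q is held fixed. C₂ = 38.3 C₁ and U = Q²/(2C), so U₂/U₁ = C₁/C₂ = 0.0261.
U₂ = 0.0261 × 3.66×10⁻⁹ = 9.57×10⁻¹¹ J.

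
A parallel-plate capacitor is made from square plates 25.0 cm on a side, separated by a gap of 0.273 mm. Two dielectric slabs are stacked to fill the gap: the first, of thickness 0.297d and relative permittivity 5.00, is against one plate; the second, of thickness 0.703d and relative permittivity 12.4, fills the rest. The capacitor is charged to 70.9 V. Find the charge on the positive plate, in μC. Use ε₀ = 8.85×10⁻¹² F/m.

A = (25.0 cm)² = 6.25×10⁻² m².
Stacked slabs ⇒ two capacitors in series, each with the full plate area.
C₁ = κ₁ε₀A/d₁ = 5.00 × 8.85×10⁻¹² × 6.25×10⁻² / 8.11×10⁻⁵ = 3.41×10⁻⁸ F.
C₂ = κ₂ε₀A/d₂ = 12.4 × 8.85×10⁻¹² × 6.25×10⁻² / 1.92×10⁻⁴ = 3.57×10⁻⁸ F.
C = (1/C₁ + 1/C₂)⁻¹ = 1.75×10⁻⁸ F.
Q = CV = 1.75×10⁻⁸ × 70.9 = 1.24×10⁻⁶ C.

1.24 μC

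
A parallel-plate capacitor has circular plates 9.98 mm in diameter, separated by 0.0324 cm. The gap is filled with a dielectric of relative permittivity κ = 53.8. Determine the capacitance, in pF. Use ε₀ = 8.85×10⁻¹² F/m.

C ≈ 115 pF

A = π(9.98/2 mm)² = 7.82×10⁻⁵ m².
C = κε₀A/d = 53.8 × 8.85×10⁻¹² × 7.82×10⁻⁵ / 3.24×10⁻⁴ = 1.15×10⁻¹⁰ F.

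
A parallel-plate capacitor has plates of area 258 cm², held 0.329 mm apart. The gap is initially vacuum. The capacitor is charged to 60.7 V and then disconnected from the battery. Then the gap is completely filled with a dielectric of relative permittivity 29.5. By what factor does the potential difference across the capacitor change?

V₂/V₁ ≈ 0.0339

Isolated ⇒ Q is held fixed.
C₂ = 29.5 C₁ and V = Q/C, so V₂/V₁ = C₁/C₂ = 0.0339.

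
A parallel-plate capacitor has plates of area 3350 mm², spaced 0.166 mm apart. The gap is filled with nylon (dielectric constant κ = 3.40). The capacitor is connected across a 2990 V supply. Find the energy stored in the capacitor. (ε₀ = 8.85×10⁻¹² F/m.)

A = 3350 mm² = 3.35×10⁻³ m².
C = κε₀A/d = 3.40 × 8.85×10⁻¹² × 3.35×10⁻³ / 1.66×10⁻⁴ = 6.07×10⁻¹⁰ F.
U = ½CV² = ½ × 6.07×10⁻¹⁰ × (2990)² = 2.71×10⁻³ J.

2.71 mJ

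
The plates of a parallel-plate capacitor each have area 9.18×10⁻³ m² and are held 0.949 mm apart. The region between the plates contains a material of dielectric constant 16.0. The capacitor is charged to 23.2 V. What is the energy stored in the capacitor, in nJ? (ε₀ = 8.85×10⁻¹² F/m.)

369 nJ

C = κε₀A/d = 16.0 × 8.85×10⁻¹² × 9.18×10⁻³ / 9.49×10⁻⁴ = 1.37×10⁻⁹ F.
U = ½CV² = ½ × 1.37×10⁻⁹ × (23.2)² = 3.69×10⁻⁷ J.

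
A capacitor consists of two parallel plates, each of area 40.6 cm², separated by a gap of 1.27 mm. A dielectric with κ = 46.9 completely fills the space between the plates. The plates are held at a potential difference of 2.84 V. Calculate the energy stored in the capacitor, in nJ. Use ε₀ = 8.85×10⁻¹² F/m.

U ≈ 5.35 nJ

A = 40.6 cm² = 4.06×10⁻³ m².
C = κε₀A/d = 46.9 × 8.85×10⁻¹² × 4.06×10⁻³ / 1.27×10⁻³ = 1.33×10⁻⁹ F.
U = ½CV² = ½ × 1.33×10⁻⁹ × (2.84)² = 5.35×10⁻⁹ J.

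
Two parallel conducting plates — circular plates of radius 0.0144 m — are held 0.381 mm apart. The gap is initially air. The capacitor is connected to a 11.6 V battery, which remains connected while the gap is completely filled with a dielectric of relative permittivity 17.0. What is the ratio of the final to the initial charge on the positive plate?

Battery connected ⇒ V is held fixed.
C₂ = 17.0 C₁ and Q = CV, so Q₂/Q₁ = C₂/C₁ = 17.0.

17.0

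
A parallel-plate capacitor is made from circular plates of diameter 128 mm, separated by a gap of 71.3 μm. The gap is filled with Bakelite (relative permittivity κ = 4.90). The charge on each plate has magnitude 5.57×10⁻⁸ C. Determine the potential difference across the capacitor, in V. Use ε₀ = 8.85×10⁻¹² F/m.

V ≈ 7.12 V

A = π(128/2 mm)² = 1.29×10⁻² m².
C = κε₀A/d = 4.90 × 8.85×10⁻¹² × 1.29×10⁻² / 7.13×10⁻⁵ = 7.83×10⁻⁹ F.
V = Q/C = 5.57×10⁻⁸ / 7.83×10⁻⁹ = 7.12 V.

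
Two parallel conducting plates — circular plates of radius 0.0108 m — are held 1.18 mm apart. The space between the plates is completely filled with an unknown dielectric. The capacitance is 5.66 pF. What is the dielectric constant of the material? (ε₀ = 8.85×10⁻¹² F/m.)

A = π(0.0108 m)² = 3.66×10⁻⁴ m².
κ = Cd/(ε₀A) = 5.66×10⁻¹² × 1.18×10⁻³ / (8.85×10⁻¹² × 3.66×10⁻⁴) = 2.06.

2.06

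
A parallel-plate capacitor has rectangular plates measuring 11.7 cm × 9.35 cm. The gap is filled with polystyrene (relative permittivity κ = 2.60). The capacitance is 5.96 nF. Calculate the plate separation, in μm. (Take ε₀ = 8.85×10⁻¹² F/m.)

A = 11.7 × 9.35 cm² = 1.09×10⁻² m².
d = κε₀A/C = 2.60 × 8.85×10⁻¹² × 1.09×10⁻² / 5.96×10⁻⁹ = 4.22×10⁻⁵ m.

d ≈ 42.2 μm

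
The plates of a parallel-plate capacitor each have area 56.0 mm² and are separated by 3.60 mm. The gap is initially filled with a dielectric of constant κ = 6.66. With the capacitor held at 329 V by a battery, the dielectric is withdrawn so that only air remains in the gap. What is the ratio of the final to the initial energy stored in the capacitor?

0.150

Battery connected ⇒ V is held fixed.
C₂ = 0.150 C₁ and U = ½CV², so U₂/U₁ = C₂/C₁ = 0.150.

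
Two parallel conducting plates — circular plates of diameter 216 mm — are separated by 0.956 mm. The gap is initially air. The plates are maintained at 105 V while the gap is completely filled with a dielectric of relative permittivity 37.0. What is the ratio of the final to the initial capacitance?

C = κε₀A/d scales with κ, so C₂/C₁ = κ = 37.0.

C₂/C₁ ≈ 37.0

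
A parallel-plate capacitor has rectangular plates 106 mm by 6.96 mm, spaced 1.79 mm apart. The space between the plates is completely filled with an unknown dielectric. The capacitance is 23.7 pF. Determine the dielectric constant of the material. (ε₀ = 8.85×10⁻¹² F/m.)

κ ≈ 6.50

A = 106 × 6.96 mm² = 7.38×10⁻⁴ m².
κ = Cd/(ε₀A) = 2.37×10⁻¹¹ × 1.79×10⁻³ / (8.85×10⁻¹² × 7.38×10⁻⁴) = 6.50.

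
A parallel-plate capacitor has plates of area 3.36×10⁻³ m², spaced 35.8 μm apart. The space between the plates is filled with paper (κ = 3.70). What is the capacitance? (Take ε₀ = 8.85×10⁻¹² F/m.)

C = κε₀A/d = 3.70 × 8.85×10⁻¹² × 3.36×10⁻³ / 3.58×10⁻⁵ = 3.07×10⁻⁹ F.

3.07 nF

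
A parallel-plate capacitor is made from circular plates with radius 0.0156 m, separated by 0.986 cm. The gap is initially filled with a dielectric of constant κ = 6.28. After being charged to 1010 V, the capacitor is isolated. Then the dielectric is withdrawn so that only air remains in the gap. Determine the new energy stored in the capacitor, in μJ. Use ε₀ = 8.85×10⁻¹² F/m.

13.8 μJ

A = π(0.0156 m)² = 7.65×10⁻⁴ m².
Initially C₁ = κε₀A/d = 6.28 × 8.85×10⁻¹² × 7.65×10⁻⁴ / 9.86×10⁻³ = 4.31×10⁻¹² F.
U₁ = 2.20×10⁻⁶ J.
Isolated ⇒ Q is held fixed. C₂ = 0.159 C₁ and U = Q²/(2C), so U₂/U₁ = C₁/C₂ = 6.28.
U₂ = 6.28 × 2.20×10⁻⁶ = 1.38×10⁻⁵ J.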